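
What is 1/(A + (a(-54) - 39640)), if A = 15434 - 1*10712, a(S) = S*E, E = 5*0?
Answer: -1/34918 ≈ -2.8639e-5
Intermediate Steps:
E = 0
a(S) = 0 (a(S) = S*0 = 0)
A = 4722 (A = 15434 - 10712 = 4722)
1/(A + (a(-54) - 39640)) = 1/(4722 + (0 - 39640)) = 1/(4722 - 39640) = 1/(-34918) = -1/34918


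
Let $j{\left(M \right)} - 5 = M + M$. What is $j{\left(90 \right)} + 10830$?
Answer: $11015$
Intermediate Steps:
$j{\left(M \right)} = 5 + 2 M$ ($j{\left(M \right)} = 5 + \left(M + M\right) = 5 + 2 M$)
$j{\left(90 \right)} + 10830 = \left(5 + 2 \cdot 90\right) + 10830 = \left(5 + 180\right) + 10830 = 185 + 10830 = 11015$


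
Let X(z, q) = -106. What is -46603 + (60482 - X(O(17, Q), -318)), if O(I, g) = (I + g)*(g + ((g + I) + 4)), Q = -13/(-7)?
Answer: 13985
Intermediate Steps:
Q = 13/7 (Q = -13*(-1/7) = 13/7 ≈ 1.8571)
O(I, g) = (I + g)*(4 + I + 2*g) (O(I, g) = (I + g)*(g + ((I + g) + 4)) = (I + g)*(g + (4 + I + g)) = (I + g)*(4 + I + 2*g))
-46603 + (60482 - X(O(17, Q), -318)) = -46603 + (60482 - 1*(-106)) = -46603 + (60482 + 106) = -46603 + 60588 = 13985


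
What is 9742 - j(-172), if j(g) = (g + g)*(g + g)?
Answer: -108594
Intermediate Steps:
j(g) = 4*g² (j(g) = (2*g)*(2*g) = 4*g²)
9742 - j(-172) = 9742 - 4*(-172)² = 9742 - 4*29584 = 9742 - 1*118336 = 9742 - 118336 = -108594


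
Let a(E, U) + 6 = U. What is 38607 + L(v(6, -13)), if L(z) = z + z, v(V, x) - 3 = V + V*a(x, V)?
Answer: 38625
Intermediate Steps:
a(E, U) = -6 + U
v(V, x) = 3 + V + V*(-6 + V) (v(V, x) = 3 + (V + V*(-6 + V)) = 3 + V + V*(-6 + V))
L(z) = 2*z
38607 + L(v(6, -13)) = 38607 + 2*(3 + 6 + 6*(-6 + 6)) = 38607 + 2*(3 + 6 + 6*0) = 38607 + 2*(3 + 6 + 0) = 38607 + 2*9 = 38607 + 18 = 38625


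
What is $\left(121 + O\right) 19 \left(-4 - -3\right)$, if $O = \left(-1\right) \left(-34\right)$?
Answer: $-2945$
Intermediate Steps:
$O = 34$
$\left(121 + O\right) 19 \left(-4 - -3\right) = \left(121 + 34\right) 19 \left(-4 - -3\right) = 155 \cdot 19 \left(-4 + 3\right) = 155 \cdot 19 \left(-1\right) = 155 \left(-19\right) = -2945$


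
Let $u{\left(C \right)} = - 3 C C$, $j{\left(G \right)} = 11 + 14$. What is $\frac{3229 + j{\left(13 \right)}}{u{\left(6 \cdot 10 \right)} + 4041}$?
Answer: $- \frac{3254}{6759} \approx -0.48143$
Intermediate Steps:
$j{\left(G \right)} = 25$
$u{\left(C \right)} = - 3 C^{2}$
$\frac{3229 + j{\left(13 \right)}}{u{\left(6 \cdot 10 \right)} + 4041} = \frac{3229 + 25}{- 3 \left(6 \cdot 10\right)^{2} + 4041} = \frac{3254}{- 3 \cdot 60^{2} + 4041} = \frac{3254}{\left(-3\right) 3600 + 4041} = \frac{3254}{-10800 + 4041} = \frac{3254}{-6759} = 3254 \left(- \frac{1}{6759}\right) = - \frac{3254}{6759}$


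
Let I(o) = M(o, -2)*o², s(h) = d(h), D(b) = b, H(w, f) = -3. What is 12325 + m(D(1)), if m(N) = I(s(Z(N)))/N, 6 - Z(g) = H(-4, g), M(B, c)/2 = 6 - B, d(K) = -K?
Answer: 14755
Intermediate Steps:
M(B, c) = 12 - 2*B (M(B, c) = 2*(6 - B) = 12 - 2*B)
Z(g) = 9 (Z(g) = 6 - 1*(-3) = 6 + 3 = 9)
s(h) = -h
I(o) = o²*(12 - 2*o) (I(o) = (12 - 2*o)*o² = o²*(12 - 2*o))
m(N) = 2430/N (m(N) = (2*(-1*9)²*(6 - (-1)*9))/N = (2*(-9)²*(6 - 1*(-9)))/N = (2*81*(6 + 9))/N = (2*81*15)/N = 2430/N)
12325 + m(D(1)) = 12325 + 2430/1 = 12325 + 2430*1 = 12325 + 2430 = 14755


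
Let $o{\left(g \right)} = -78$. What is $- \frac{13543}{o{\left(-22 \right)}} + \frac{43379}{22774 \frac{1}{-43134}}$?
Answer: $- \frac{72819067513}{888186} \approx -81986.0$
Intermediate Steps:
$- \frac{13543}{o{\left(-22 \right)}} + \frac{43379}{22774 \frac{1}{-43134}} = - \frac{13543}{-78} + \frac{43379}{22774 \frac{1}{-43134}} = \left(-13543\right) \left(- \frac{1}{78}\right) + \frac{43379}{22774 \left(- \frac{1}{43134}\right)} = \frac{13543}{78} + \frac{43379}{- \frac{11387}{21567}} = \frac{13543}{78} + 43379 \left(- \frac{21567}{11387}\right) = \frac{13543}{78} - \frac{935554893}{11387} = - \frac{72819067513}{888186}$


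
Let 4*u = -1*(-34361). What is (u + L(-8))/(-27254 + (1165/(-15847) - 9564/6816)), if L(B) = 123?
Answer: -78428799722/245329162163 ≈ -0.31969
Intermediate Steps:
u = 34361/4 (u = (-1*(-34361))/4 = (¼)*34361 = 34361/4 ≈ 8590.3)
(u + L(-8))/(-27254 + (1165/(-15847) - 9564/6816)) = (34361/4 + 123)/(-27254 + (1165/(-15847) - 9564/6816)) = 34853/(4*(-27254 + (1165*(-1/15847) - 9564*1/6816))) = 34853/(4*(-27254 + (-1165/15847 - 797/568))) = 34853/(4*(-27254 - 13291779/9001096)) = 34853/(4*(-245329162163/9001096)) = (34853/4)*(-9001096/245329162163) = -78428799722/245329162163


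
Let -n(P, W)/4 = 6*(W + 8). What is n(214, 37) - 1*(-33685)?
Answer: 32605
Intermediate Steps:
n(P, W) = -192 - 24*W (n(P, W) = -24*(W + 8) = -24*(8 + W) = -4*(48 + 6*W) = -192 - 24*W)
n(214, 37) - 1*(-33685) = (-192 - 24*37) - 1*(-33685) = (-192 - 888) + 33685 = -1080 + 33685 = 32605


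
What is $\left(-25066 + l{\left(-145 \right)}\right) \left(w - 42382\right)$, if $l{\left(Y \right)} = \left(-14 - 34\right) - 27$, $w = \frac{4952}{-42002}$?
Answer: $\frac{22377170876978}{21001} \approx 1.0655 \cdot 10^{9}$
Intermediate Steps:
$w = - \frac{2476}{21001}$ ($w = 4952 \left(- \frac{1}{42002}\right) = - \frac{2476}{21001} \approx -0.1179$)
$l{\left(Y \right)} = -75$ ($l{\left(Y \right)} = -48 - 27 = -75$)
$\left(-25066 + l{\left(-145 \right)}\right) \left(w - 42382\right) = \left(-25066 - 75\right) \left(- \frac{2476}{21001} - 42382\right) = \left(-25141\right) \left(- \frac{890066858}{21001}\right) = \frac{22377170876978}{21001}$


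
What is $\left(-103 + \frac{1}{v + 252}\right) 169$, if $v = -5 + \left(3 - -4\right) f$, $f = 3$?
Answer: $- \frac{4664907}{268} \approx -17406.0$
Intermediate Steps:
$v = 16$ ($v = -5 + \left(3 - -4\right) 3 = -5 + \left(3 + 4\right) 3 = -5 + 7 \cdot 3 = -5 + 21 = 16$)
$\left(-103 + \frac{1}{v + 252}\right) 169 = \left(-103 + \frac{1}{16 + 252}\right) 169 = \left(-103 + \frac{1}{268}\right) 169 = \left(- \frac{27603}{268}\right) 169 = - \frac{4664907}{268}$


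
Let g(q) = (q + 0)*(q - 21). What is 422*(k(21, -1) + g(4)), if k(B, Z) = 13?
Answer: -23210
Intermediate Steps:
g(q) = q*(-21 + q)
422*(k(21, -1) + g(4)) = 422*(13 + 4*(-21 + 4)) = 422*(13 + 4*(-17)) = 422*(13 - 68) = 422*(-55) = -23210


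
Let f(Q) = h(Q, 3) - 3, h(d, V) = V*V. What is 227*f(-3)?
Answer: 1362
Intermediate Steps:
h(d, V) = V²
f(Q) = 6 (f(Q) = 3² - 3 = 9 - 3 = 6)
227*f(-3) = 227*6 = 1362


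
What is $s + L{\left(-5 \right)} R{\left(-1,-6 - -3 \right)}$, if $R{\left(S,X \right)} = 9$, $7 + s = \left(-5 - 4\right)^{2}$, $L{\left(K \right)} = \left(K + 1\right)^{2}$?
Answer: $218$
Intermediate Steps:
$L{\left(K \right)} = \left(1 + K\right)^{2}$
$s = 74$ ($s = -7 + \left(-5 - 4\right)^{2} = -7 + \left(-9\right)^{2} = -7 + 81 = 74$)
$s + L{\left(-5 \right)} R{\left(-1,-6 - -3 \right)} = 74 + \left(1 - 5\right)^{2} \cdot 9 = 74 + \left(-4\right)^{2} \cdot 9 = 74 + 16 \cdot 9 = 74 + 144 = 218$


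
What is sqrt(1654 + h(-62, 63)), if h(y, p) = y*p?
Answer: 2*I*sqrt(563) ≈ 47.455*I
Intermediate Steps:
h(y, p) = p*y
sqrt(1654 + h(-62, 63)) = sqrt(1654 + 63*(-62)) = sqrt(1654 - 3906) = sqrt(-2252) = 2*I*sqrt(563)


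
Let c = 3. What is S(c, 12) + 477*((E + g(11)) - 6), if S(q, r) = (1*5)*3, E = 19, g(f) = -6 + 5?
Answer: 5739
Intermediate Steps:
g(f) = -1
S(q, r) = 15 (S(q, r) = 5*3 = 15)
S(c, 12) + 477*((E + g(11)) - 6) = 15 + 477*((19 - 1) - 6) = 15 + 477*(18 - 6) = 15 + 477*12 = 15 + 5724 = 5739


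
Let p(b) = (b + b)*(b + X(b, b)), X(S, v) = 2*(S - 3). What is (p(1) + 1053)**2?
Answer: 1096209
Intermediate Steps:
X(S, v) = -6 + 2*S (X(S, v) = 2*(-3 + S) = -6 + 2*S)
p(b) = 2*b*(-6 + 3*b) (p(b) = (b + b)*(b + (-6 + 2*b)) = (2*b)*(-6 + 3*b) = 2*b*(-6 + 3*b))
(p(1) + 1053)**2 = (6*1*(-2 + 1) + 1053)**2 = (6*1*(-1) + 1053)**2 = (-6 + 1053)**2 = 1047**2 = 1096209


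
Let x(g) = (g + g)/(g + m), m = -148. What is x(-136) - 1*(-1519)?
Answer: 107917/71 ≈ 1520.0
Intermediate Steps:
x(g) = 2*g/(-148 + g) (x(g) = (g + g)/(g - 148) = (2*g)/(-148 + g) = 2*g/(-148 + g))
x(-136) - 1*(-1519) = 2*(-136)/(-148 - 136) - 1*(-1519) = 2*(-136)/(-284) + 1519 = 2*(-136)*(-1/284) + 1519 = 68/71 + 1519 = 107917/71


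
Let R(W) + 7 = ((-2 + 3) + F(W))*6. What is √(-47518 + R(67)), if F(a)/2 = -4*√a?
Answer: √(-47519 - 48*√67) ≈ 218.89*I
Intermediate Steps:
F(a) = -8*√a (F(a) = 2*(-4*√a) = -8*√a)
R(W) = -1 - 48*√W (R(W) = -7 + ((-2 + 3) - 8*√W)*6 = -7 + (1 - 8*√W)*6 = -7 + (6 - 48*√W) = -1 - 48*√W)
√(-47518 + R(67)) = √(-47518 + (-1 - 48*√67)) = √(-47519 - 48*√67)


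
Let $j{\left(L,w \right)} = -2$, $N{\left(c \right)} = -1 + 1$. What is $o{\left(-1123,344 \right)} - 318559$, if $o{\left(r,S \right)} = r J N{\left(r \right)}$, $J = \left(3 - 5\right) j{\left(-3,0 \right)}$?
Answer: $-318559$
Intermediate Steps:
$N{\left(c \right)} = 0$
$J = 4$ ($J = \left(3 - 5\right) \left(-2\right) = \left(-2\right) \left(-2\right) = 4$)
$o{\left(r,S \right)} = 0$ ($o{\left(r,S \right)} = r 4 \cdot 0 = 4 r 0 = 0$)
$o{\left(-1123,344 \right)} - 318559 = 0 - 318559 = -318559$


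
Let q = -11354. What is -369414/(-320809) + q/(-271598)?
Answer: 51987284479/43565541391 ≈ 1.1933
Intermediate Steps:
-369414/(-320809) + q/(-271598) = -369414/(-320809) - 11354/(-271598) = -369414*(-1/320809) - 11354*(-1/271598) = 369414/320809 + 5677/135799 = 51987284479/43565541391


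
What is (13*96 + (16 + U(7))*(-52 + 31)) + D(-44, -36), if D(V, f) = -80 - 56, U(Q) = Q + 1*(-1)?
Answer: 650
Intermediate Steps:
U(Q) = -1 + Q (U(Q) = Q - 1 = -1 + Q)
D(V, f) = -136
(13*96 + (16 + U(7))*(-52 + 31)) + D(-44, -36) = (13*96 + (16 + (-1 + 7))*(-52 + 31)) - 136 = (1248 + (16 + 6)*(-21)) - 136 = (1248 + 22*(-21)) - 136 = (1248 - 462) - 136 = 786 - 136 = 650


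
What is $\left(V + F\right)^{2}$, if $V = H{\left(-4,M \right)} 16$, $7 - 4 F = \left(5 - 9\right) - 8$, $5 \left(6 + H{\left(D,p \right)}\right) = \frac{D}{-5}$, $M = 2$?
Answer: $\frac{78659161}{10000} \approx 7865.9$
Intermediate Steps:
$H{\left(D,p \right)} = -6 - \frac{D}{25}$ ($H{\left(D,p \right)} = -6 + \frac{D \frac{1}{-5}}{5} = -6 + \frac{D \left(- \frac{1}{5}\right)}{5} = -6 + \frac{\left(- \frac{1}{5}\right) D}{5} = -6 - \frac{D}{25}$)
$F = \frac{19}{4}$ ($F = \frac{7}{4} - \frac{\left(5 - 9\right) - 8}{4} = \frac{7}{4} - \frac{-4 - 8}{4} = \frac{7}{4} - -3 = \frac{7}{4} + 3 = \frac{19}{4} \approx 4.75$)
$V = - \frac{2336}{25}$ ($V = \left(-6 - - \frac{4}{25}\right) 16 = \left(-6 + \frac{4}{25}\right) 16 = \left(- \frac{146}{25}\right) 16 = - \frac{2336}{25} \approx -93.44$)
$\left(V + F\right)^{2} = \left(- \frac{2336}{25} + \frac{19}{4}\right)^{2} = \left(- \frac{8869}{100}\right)^{2} = \frac{78659161}{10000}$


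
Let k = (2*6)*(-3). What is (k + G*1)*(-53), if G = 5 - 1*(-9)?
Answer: 1166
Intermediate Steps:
G = 14 (G = 5 + 9 = 14)
k = -36 (k = 12*(-3) = -36)
(k + G*1)*(-53) = (-36 + 14*1)*(-53) = (-36 + 14)*(-53) = -22*(-53) = 1166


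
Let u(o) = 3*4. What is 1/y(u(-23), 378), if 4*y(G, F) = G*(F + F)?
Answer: 1/2268 ≈ 0.00044092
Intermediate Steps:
u(o) = 12
y(G, F) = F*G/2 (y(G, F) = (G*(F + F))/4 = (G*(2*F))/4 = (2*F*G)/4 = F*G/2)
1/y(u(-23), 378) = 1/((½)*378*12) = 1/2268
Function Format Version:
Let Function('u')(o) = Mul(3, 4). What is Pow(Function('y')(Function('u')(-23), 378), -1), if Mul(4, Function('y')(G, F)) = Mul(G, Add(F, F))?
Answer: Rational(1, 2268) ≈ 0.00044092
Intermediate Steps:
Function('u')(o) = 12
Function('y')(G, F) = Mul(Rational(1, 2), F, G) (Function('y')(G, F) = Mul(Rational(1, 4), Mul(G, Add(F, F))) = Mul(Rational(1, 4), Mul(G, Mul(2, F))) = Mul(Rational(1, 4), Mul(2, F, G)) = Mul(Rational(1, 2), F, G))
Pow(Function('y')(Function('u')(-23), 378), -1) = Pow(Mul(Rational(1, 2), 378, 12), -1) = Pow(2268, -1) = Rational(1, 2268)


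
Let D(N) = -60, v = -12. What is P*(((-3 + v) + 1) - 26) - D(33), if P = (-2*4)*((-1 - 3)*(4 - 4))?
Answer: 60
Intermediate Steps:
P = 0 (P = -(-32)*0 = -8*0 = 0)
P*(((-3 + v) + 1) - 26) - D(33) = 0*(((-3 - 12) + 1) - 26) - 1*(-60) = 0*((-15 + 1) - 26) + 60 = 0*(-14 - 26) + 60 = 0*(-40) + 60 = 0 + 60 = 60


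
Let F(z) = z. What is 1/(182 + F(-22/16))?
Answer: 8/1445 ≈ 0.0055363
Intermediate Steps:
1/(182 + F(-22/16)) = 1/(182 - 22/16) = 1/(182 - 22*1/16) = 1/(182 - 11/8) = 1/(1445/8) = 8/1445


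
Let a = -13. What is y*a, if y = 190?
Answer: -2470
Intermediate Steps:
y*a = 190*(-13) = -2470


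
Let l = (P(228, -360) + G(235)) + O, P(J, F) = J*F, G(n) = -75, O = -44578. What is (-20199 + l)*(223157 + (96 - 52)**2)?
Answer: -33073364676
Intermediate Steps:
P(J, F) = F*J
l = -126733 (l = (-360*228 - 75) - 44578 = (-82080 - 75) - 44578 = -82155 - 44578 = -126733)
(-20199 + l)*(223157 + (96 - 52)**2) = (-20199 - 126733)*(223157 + (96 - 52)**2) = -146932*(223157 + 44**2) = -146932*(223157 + 1936) = -146932*225093 = -33073364676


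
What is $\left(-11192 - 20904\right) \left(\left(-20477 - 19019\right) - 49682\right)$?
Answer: $2862257088$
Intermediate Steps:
$\left(-11192 - 20904\right) \left(\left(-20477 - 19019\right) - 49682\right) = - 32096 \left(\left(-20477 - 19019\right) - 49682\right) = - 32096 \left(-39496 - 49682\right) = \left(-32096\right) \left(-89178\right) = 2862257088$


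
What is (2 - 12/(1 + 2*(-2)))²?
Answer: 36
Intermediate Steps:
(2 - 12/(1 + 2*(-2)))² = (2 - 12/(1 - 4))² = (2 - 12/(-3))² = (2 - 12*(-⅓))² = (2 + 4)² = 6² = 36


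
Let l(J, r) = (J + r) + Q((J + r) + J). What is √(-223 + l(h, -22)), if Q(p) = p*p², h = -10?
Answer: I*√74343 ≈ 272.66*I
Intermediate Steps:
Q(p) = p³
l(J, r) = J + r + (r + 2*J)³ (l(J, r) = (J + r) + ((J + r) + J)³ = (J + r) + (r + 2*J)³ = J + r + (r + 2*J)³)
√(-223 + l(h, -22)) = √(-223 + (-10 - 22 + (-22 + 2*(-10))³)) = √(-223 + (-10 - 22 + (-22 - 20)³)) = √(-223 + (-10 - 22 + (-42)³)) = √(-223 + (-10 - 22 - 74088)) = √(-223 - 74120) = √(-74343) = I*√74343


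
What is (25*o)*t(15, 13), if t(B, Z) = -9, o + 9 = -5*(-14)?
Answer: -13725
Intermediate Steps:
o = 61 (o = -9 - 5*(-14) = -9 + 70 = 61)
(25*o)*t(15, 13) = (25*61)*(-9) = 1525*(-9) = -13725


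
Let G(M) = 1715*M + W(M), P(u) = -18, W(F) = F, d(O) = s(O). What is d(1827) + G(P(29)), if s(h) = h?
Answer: -29061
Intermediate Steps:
d(O) = O
G(M) = 1716*M (G(M) = 1715*M + M = 1716*M)
d(1827) + G(P(29)) = 1827 + 1716*(-18) = 1827 - 30888 = -29061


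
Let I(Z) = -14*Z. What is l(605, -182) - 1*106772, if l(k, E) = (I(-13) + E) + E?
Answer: -106954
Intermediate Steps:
l(k, E) = 182 + 2*E (l(k, E) = (-14*(-13) + E) + E = (182 + E) + E = 182 + 2*E)
l(605, -182) - 1*106772 = (182 + 2*(-182)) - 1*106772 = (182 - 364) - 106772 = -182 - 106772 = -106954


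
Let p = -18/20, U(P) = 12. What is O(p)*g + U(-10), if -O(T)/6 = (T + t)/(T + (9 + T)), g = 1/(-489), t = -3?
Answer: 23459/1956 ≈ 11.993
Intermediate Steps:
g = -1/489 ≈ -0.0020450
p = -9/10 (p = -18*1/20 = -9/10 ≈ -0.90000)
O(T) = -6*(-3 + T)/(9 + 2*T) (O(T) = -6*(T - 3)/(T + (9 + T)) = -6*(-3 + T)/(9 + 2*T))
O(p)*g + U(-10) = (6*(3 - 1*(-9/10))/(9 + 2*(-9/10)))*(-1/489) + 12 = (6*(3 + 9/10)/(9 - 9/5))*(-1/489) + 12 = (6*(39/10)/(36/5))*(-1/489) + 12 = (6*(5/36)*(39/10))*(-1/489) + 12 = (13/4)*(-1/489) + 12 = -13/1956 + 12 = 23459/1956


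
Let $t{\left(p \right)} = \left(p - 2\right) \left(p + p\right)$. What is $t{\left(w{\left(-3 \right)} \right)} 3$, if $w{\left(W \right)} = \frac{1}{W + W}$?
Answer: $\frac{13}{6} \approx 2.1667$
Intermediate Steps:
$w{\left(W \right)} = \frac{1}{2 W}$
$t{\left(p \right)} = 2 p \left(-2 + p\right)$ ($t{\left(p \right)} = \left(-2 + p\right) 2 p = 2 p \left(-2 + p\right)$)
$t{\left(w{\left(-3 \right)} \right)} 3 = 2 \frac{1}{2 \left(-3\right)} \left(-2 + \frac{1}{2 \left(-3\right)}\right) 3 = 2 \cdot \frac{1}{2} \left(- \frac{1}{3}\right) \left(-2 + \frac{1}{2} \left(- \frac{1}{3}\right)\right) 3 = 2 \left(- \frac{1}{6}\right) \left(-2 - \frac{1}{6}\right) 3 = 2 \left(- \frac{1}{6}\right) \left(- \frac{13}{6}\right) 3 = \frac{13}{18} \cdot 3 = \frac{13}{6}$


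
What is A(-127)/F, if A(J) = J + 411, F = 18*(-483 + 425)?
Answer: -71/261 ≈ -0.27203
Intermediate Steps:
F = -1044 (F = 18*(-58) = -1044)
A(J) = 411 + J
A(-127)/F = (411 - 127)/(-1044) = 284*(-1/1044) = -71/261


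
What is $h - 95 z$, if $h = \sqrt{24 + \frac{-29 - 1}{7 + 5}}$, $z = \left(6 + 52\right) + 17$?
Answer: $-7125 + \frac{\sqrt{86}}{2} \approx -7120.4$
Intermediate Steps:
$z = 75$ ($z = 58 + 17 = 75$)
$h = \frac{\sqrt{86}}{2}$ ($h = \sqrt{24 - \frac{30}{12}} = \sqrt{24 - \frac{5}{2}} = \sqrt{\frac{43}{2}} = \frac{\sqrt{86}}{2} \approx 4.6368$)
$h - 95 z = \frac{\sqrt{86}}{2} - 7125 = -7125 + \frac{\sqrt{86}}{2}$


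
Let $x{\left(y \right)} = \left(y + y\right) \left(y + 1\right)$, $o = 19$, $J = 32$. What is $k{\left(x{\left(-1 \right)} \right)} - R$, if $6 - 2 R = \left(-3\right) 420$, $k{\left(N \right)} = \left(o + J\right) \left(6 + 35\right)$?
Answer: $1458$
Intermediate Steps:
$x{\left(y \right)} = 2 y \left(1 + y\right)$
$k{\left(N \right)} = 2091$ ($k{\left(N \right)} = \left(19 + 32\right) \left(6 + 35\right) = 51 \cdot 41 = 2091$)
$R = 633$ ($R = 3 - \frac{\left(-3\right) 420}{2} = 3 - -630 = 3 + 630 = 633$)
$k{\left(x{\left(-1 \right)} \right)} - R = 2091 - 633 = 1458$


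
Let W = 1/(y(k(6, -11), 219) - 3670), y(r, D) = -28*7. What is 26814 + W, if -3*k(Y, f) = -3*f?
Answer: 103662923/3866 ≈ 26814.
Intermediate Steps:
k(Y, f) = f (k(Y, f) = -(-1)*f = f)
y(r, D) = -196
W = -1/3866 (W = 1/(-196 - 3670) = 1/(-3866) = -1/3866 ≈ -0.00025867)
26814 + W = 26814 - 1/3866 = 103662923/3866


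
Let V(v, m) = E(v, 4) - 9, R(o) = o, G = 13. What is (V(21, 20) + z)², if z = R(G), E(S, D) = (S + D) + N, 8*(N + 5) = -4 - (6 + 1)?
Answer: 32761/64 ≈ 511.89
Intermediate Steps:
N = -51/8 (N = -5 + (-4 - (6 + 1))/8 = -5 + (-4 - 1*7)/8 = -5 + (-4 - 7)/8 = -5 + (⅛)*(-11) = -5 - 11/8 = -51/8 ≈ -6.3750)
E(S, D) = -51/8 + D + S (E(S, D) = (S + D) - 51/8 = (D + S) - 51/8 = -51/8 + D + S)
z = 13
V(v, m) = -91/8 + v (V(v, m) = (-51/8 + 4 + v) - 9 = (-19/8 + v) - 9 = -91/8 + v)
(V(21, 20) + z)² = ((-91/8 + 21) + 13)² = (77/8 + 13)² = (181/8)² = 32761/64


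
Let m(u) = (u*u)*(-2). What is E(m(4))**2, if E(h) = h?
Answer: 1024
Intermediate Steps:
m(u) = -2*u**2 (m(u) = u**2*(-2) = -2*u**2)
E(m(4))**2 = (-2*4**2)**2 = (-2*16)**2 = (-32)**2 = 1024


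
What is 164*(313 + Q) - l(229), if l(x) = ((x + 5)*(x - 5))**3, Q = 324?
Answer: -144009660622828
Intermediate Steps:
l(x) = (-5 + x)**3*(5 + x)**3 (l(x) = ((5 + x)*(-5 + x))**3 = ((-5 + x)*(5 + x))**3 = (-5 + x)**3*(5 + x)**3)
164*(313 + Q) - l(229) = 164*(313 + 324) - (-5 + 229)**3*(5 + 229)**3 = 164*637 - 224**3*234**3 = 104468 - 11239424*12812904 = 104468 - 1*144009660727296 = 104468 - 144009660727296 = -144009660622828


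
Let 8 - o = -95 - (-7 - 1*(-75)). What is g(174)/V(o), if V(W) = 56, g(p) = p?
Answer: 87/28 ≈ 3.1071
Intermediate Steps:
o = 171 (o = 8 - (-95 - (-7 - 1*(-75))) = 8 - (-95 - (-7 + 75)) = 8 - (-95 - 1*68) = 8 - (-95 - 68) = 8 - 1*(-163) = 8 + 163 = 171)
g(174)/V(o) = 174/56 = 174*(1/56) = 87/28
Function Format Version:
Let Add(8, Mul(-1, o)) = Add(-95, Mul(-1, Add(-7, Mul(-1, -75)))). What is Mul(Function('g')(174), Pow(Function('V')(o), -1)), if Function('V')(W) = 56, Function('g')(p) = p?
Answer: Rational(87, 28) ≈ 3.1071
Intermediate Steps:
o = 171 (o = Add(8, Mul(-1, Add(-95, Mul(-1, Add(-7, Mul(-1, -75)))))) = Add(8, Mul(-1, Add(-95, Mul(-1, Add(-7, 75))))) = Add(8, Mul(-1, Add(-95, Mul(-1, 68)))) = Add(8, Mul(-1, Add(-95, -68))) = Add(8, Mul(-1, -163)) = Add(8, 163) = 171)
Mul(Function('g')(174), Pow(Function('V')(o), -1)) = Mul(174, Pow(56, -1)) = Mul(174, Rational(1, 56)) = Rational(87, 28)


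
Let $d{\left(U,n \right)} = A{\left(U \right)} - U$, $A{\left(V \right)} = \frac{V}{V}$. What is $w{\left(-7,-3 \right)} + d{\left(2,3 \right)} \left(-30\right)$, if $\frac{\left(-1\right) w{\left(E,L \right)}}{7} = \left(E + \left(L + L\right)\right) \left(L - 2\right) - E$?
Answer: $-474$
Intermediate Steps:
$w{\left(E,L \right)} = 7 E - 7 \left(-2 + L\right) \left(E + 2 L\right)$ ($w{\left(E,L \right)} = - 7 \left(\left(E + \left(L + L\right)\right) \left(L - 2\right) - E\right) = - 7 \left(\left(E + 2 L\right) \left(-2 + L\right) - E\right) = - 7 \left(\left(-2 + L\right) \left(E + 2 L\right) - E\right) = - 7 \left(- E + \left(-2 + L\right) \left(E + 2 L\right)\right) = 7 E - 7 \left(-2 + L\right) \left(E + 2 L\right)$)
$A{\left(V \right)} = 1$
$d{\left(U,n \right)} = 1 - U$
$w{\left(-7,-3 \right)} + d{\left(2,3 \right)} \left(-30\right) = \left(- 14 \left(-3\right)^{2} + 21 \left(-7\right) + 28 \left(-3\right) - \left(-49\right) \left(-3\right)\right) + \left(1 - 2\right) \left(-30\right) = \left(\left(-14\right) 9 - 147 - 84 - 147\right) + \left(1 - 2\right) \left(-30\right) = \left(-126 - 147 - 84 - 147\right) - -30 = -504 + 30 = -474$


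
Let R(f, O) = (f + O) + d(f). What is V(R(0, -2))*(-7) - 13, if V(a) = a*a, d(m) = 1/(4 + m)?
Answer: -551/16 ≈ -34.438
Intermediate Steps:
R(f, O) = O + f + 1/(4 + f) (R(f, O) = (f + O) + 1/(4 + f) = (O + f) + 1/(4 + f) = O + f + 1/(4 + f))
V(a) = a²
V(R(0, -2))*(-7) - 13 = ((1 + (4 + 0)*(-2 + 0))/(4 + 0))²*(-7) - 13 = ((1 + 4*(-2))/4)²*(-7) - 13 = ((1 - 8)/4)²*(-7) - 13 = ((¼)*(-7))²*(-7) - 13 = (-7/4)²*(-7) - 13 = (49/16)*(-7) - 13 = -343/16 - 13 = -551/16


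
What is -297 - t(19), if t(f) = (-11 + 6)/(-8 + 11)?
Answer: -886/3 ≈ -295.33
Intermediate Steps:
t(f) = -5/3
-297 - t(19) = -297 - 1*(-5/3) = -297 + 5/3 = -886/3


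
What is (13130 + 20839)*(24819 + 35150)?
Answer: 2037086961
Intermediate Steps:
(13130 + 20839)*(24819 + 35150) = 33969*59969 = 2037086961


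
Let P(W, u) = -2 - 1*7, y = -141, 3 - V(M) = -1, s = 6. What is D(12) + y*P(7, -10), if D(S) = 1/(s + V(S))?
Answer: 12691/10 ≈ 1269.1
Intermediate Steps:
V(M) = 4 (V(M) = 3 - 1*(-1) = 3 + 1 = 4)
D(S) = ⅒ (D(S) = 1/(6 + 4) = 1/10 = ⅒)
P(W, u) = -9 (P(W, u) = -2 - 7 = -9)
D(12) + y*P(7, -10) = ⅒ - 141*(-9) = ⅒ + 1269 = 12691/10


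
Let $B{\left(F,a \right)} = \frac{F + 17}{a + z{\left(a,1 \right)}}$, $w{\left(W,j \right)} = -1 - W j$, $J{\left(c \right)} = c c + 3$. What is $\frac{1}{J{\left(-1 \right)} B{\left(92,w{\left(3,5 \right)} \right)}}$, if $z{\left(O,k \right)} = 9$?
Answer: $- \frac{7}{436} \approx -0.016055$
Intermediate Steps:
$J{\left(c \right)} = 3 + c^{2}$ ($J{\left(c \right)} = c^{2} + 3 = 3 + c^{2}$)
$w{\left(W,j \right)} = -1 - W j$
$B{\left(F,a \right)} = \frac{17 + F}{9 + a}$ ($B{\left(F,a \right)} = \frac{F + 17}{a + 9} = \frac{17 + F}{9 + a}$)
$\frac{1}{J{\left(-1 \right)} B{\left(92,w{\left(3,5 \right)} \right)}} = \frac{1}{\left(3 + \left(-1\right)^{2}\right) \frac{17 + 92}{9 - \left(1 + 3 \cdot 5\right)}} = \frac{1}{\left(3 + 1\right) \frac{1}{9 - 16} \cdot 109} = \frac{1}{4 \frac{1}{9 - 16} \cdot 109} = \frac{1}{4 \frac{1}{-7} \cdot 109} = \frac{1}{4 \left(\left(- \frac{1}{7}\right) 109\right)} = \frac{1}{4 \left(- \frac{109}{7}\right)} = \frac{1}{- \frac{436}{7}} = - \frac{7}{436}$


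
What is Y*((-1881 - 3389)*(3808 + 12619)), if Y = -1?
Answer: 86570290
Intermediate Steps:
Y*((-1881 - 3389)*(3808 + 12619)) = -(-1881 - 3389)*(3808 + 12619) = -(-5270)*16427 = -1*(-86570290) = 86570290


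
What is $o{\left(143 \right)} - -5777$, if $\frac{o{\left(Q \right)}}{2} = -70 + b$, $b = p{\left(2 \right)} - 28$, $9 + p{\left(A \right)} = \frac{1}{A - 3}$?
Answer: $5561$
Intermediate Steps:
$p{\left(A \right)} = -9 + \frac{1}{-3 + A}$ ($p{\left(A \right)} = -9 + \frac{1}{A - 3} = -9 + \frac{1}{-3 + A}$)
$b = -38$ ($b = \frac{28 - 18}{-3 + 2} - 28 = \frac{28 - 18}{-1} - 28 = \left(-1\right) 10 - 28 = -10 - 28 = -38$)
$o{\left(Q \right)} = -216$ ($o{\left(Q \right)} = 2 \left(-70 - 38\right) = 2 \left(-108\right) = -216$)
$o{\left(143 \right)} - -5777 = -216 - -5777 = -216 + 5777 = 5561$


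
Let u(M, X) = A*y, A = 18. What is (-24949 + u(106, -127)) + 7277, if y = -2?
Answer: -17708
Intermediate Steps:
u(M, X) = -36 (u(M, X) = 18*(-2) = -36)
(-24949 + u(106, -127)) + 7277 = (-24949 - 36) + 7277 = -24985 + 7277 = -17708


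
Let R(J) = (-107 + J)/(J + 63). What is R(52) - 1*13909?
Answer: -319918/23 ≈ -13909.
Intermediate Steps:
R(J) = (-107 + J)/(63 + J)
R(52) - 1*13909 = (-107 + 52)/(63 + 52) - 1*13909 = -55/115 - 13909 = (1/115)*(-55) - 13909 = -11/23 - 13909 = -319918/23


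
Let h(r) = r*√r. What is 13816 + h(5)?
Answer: 13816 + 5*√5 ≈ 13827.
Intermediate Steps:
h(r) = r^(3/2)
13816 + h(5) = 13816 + 5^(3/2) = 13816 + 5*√5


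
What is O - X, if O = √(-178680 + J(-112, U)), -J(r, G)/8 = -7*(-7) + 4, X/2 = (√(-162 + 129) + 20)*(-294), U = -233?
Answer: 11760 + 4*I*√11194 + 588*I*√33 ≈ 11760.0 + 3801.0*I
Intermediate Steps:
X = -11760 - 588*I*√33 (X = 2*((√(-162 + 129) + 20)*(-294)) = 2*((√(-33) + 20)*(-294)) = 2*((I*√33 + 20)*(-294)) = 2*((20 + I*√33)*(-294)) = 2*(-5880 - 294*I*√33) = -11760 - 588*I*√33 ≈ -11760.0 - 3377.8*I)
J(r, G) = -424 (J(r, G) = -8*(-7*(-7) + 4) = -8*(49 + 4) = -8*53 = -424)
O = 4*I*√11194 (O = √(-178680 - 424) = √(-179104) = 4*I*√11194 ≈ 423.21*I)
O - X = 4*I*√11194 - (-11760 - 588*I*√33) = 4*I*√11194 + (11760 + 588*I*√33) = 11760 + 4*I*√11194 + 588*I*√33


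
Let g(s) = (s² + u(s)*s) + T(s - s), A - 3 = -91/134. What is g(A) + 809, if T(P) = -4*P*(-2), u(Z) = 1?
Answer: 14664799/17956 ≈ 816.71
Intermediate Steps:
T(P) = 8*P
A = 311/134 (A = 3 - 91/134 = 311/134 ≈ 2.3209)
g(s) = s + s² (g(s) = (s² + 1*s) + 8*(s - s) = (s² + s) + 8*0 = (s + s²) + 0 = s + s²)
g(A) + 809 = 311*(1 + 311/134)/134 + 809 = (311/134)*(445/134) + 809 = 138395/17956 + 809 = 14664799/17956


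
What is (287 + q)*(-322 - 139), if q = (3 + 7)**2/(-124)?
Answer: -4089992/31 ≈ -1.3194e+5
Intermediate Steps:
q = -25/31 (q = 10**2*(-1/124) = 100*(-1/124) = -25/31 ≈ -0.80645)
(287 + q)*(-322 - 139) = (287 - 25/31)*(-322 - 139) = (8872/31)*(-461) = -4089992/31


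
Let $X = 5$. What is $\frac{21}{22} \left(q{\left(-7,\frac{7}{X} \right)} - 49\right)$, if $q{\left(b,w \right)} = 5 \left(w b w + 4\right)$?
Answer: $- \frac{5124}{55} \approx -93.164$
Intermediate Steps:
$q{\left(b,w \right)} = 20 + 5 b w^{2}$ ($q{\left(b,w \right)} = 5 \left(b w w + 4\right) = 5 \left(b w^{2} + 4\right) = 5 \left(4 + b w^{2}\right) = 20 + 5 b w^{2}$)
$\frac{21}{22} \left(q{\left(-7,\frac{7}{X} \right)} - 49\right) = \frac{21}{22} \left(\left(20 + 5 \left(-7\right) \left(\frac{7}{5}\right)^{2}\right) - 49\right) = 21 \cdot \frac{1}{22} \left(\left(20 + 5 \left(-7\right) \left(7 \cdot \frac{1}{5}\right)^{2}\right) - 49\right) = \frac{21 \left(\left(20 + 5 \left(-7\right) \left(\frac{7}{5}\right)^{2}\right) - 49\right)}{22} = \frac{21 \left(\left(20 + 5 \left(-7\right) \frac{49}{25}\right) - 49\right)}{22} = \frac{21 \left(\left(20 - \frac{343}{5}\right) - 49\right)}{22} = \frac{21 \left(- \frac{243}{5} - 49\right)}{22} = \frac{21}{22} \left(- \frac{488}{5}\right) = - \frac{5124}{55}$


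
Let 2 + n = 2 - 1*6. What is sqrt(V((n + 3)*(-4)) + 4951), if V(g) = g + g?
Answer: 5*sqrt(199) ≈ 70.534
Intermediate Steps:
n = -6 (n = -2 + (2 - 1*6) = -2 + (2 - 6) = -2 - 4 = -6)
V(g) = 2*g
sqrt(V((n + 3)*(-4)) + 4951) = sqrt(2*((-6 + 3)*(-4)) + 4951) = sqrt(2*(-3*(-4)) + 4951) = sqrt(2*12 + 4951) = sqrt(24 + 4951) = sqrt(4975) = 5*sqrt(199)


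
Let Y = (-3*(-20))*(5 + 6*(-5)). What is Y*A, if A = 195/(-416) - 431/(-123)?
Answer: -1493375/328 ≈ -4553.0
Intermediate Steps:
Y = -1500 (Y = 60*(5 - 30) = 60*(-25) = -1500)
A = 11947/3936 (A = 195*(-1/416) - 431*(-1/123) = -15/32 + 431/123 = 11947/3936 ≈ 3.0353)
Y*A = -1500*11947/3936 = -1493375/328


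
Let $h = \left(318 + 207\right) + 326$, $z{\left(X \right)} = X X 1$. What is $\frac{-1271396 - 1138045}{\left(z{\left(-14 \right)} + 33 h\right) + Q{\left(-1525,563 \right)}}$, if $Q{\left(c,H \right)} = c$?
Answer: $- \frac{803147}{8918} \approx -90.059$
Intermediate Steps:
$z{\left(X \right)} = X^{2}$ ($z{\left(X \right)} = X^{2} \cdot 1 = X^{2}$)
$h = 851$ ($h = 525 + 326 = 851$)
$\frac{-1271396 - 1138045}{\left(z{\left(-14 \right)} + 33 h\right) + Q{\left(-1525,563 \right)}} = \frac{-1271396 - 1138045}{\left(\left(-14\right)^{2} + 33 \cdot 851\right) - 1525} = - \frac{2409441}{\left(196 + 28083\right) - 1525} = - \frac{2409441}{28279 - 1525} = - \frac{2409441}{26754} = \left(-2409441\right) \frac{1}{26754} = - \frac{803147}{8918}$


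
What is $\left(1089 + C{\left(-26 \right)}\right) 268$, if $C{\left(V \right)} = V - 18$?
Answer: $280060$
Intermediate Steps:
$C{\left(V \right)} = -18 + V$ ($C{\left(V \right)} = V - 18 = -18 + V$)
$\left(1089 + C{\left(-26 \right)}\right) 268 = \left(1089 - 44\right) 268 = 1045 \cdot 268 = 280060$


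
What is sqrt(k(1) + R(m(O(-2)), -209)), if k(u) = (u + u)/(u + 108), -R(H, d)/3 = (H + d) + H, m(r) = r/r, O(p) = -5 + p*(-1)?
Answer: sqrt(7378319)/109 ≈ 24.920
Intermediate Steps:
O(p) = -5 - p
m(r) = 1
R(H, d) = -6*H - 3*d (R(H, d) = -3*((H + d) + H) = -3*(d + 2*H) = -6*H - 3*d)
k(u) = 2*u/(108 + u) (k(u) = (2*u)/(108 + u) = 2*u/(108 + u))
sqrt(k(1) + R(m(O(-2)), -209)) = sqrt(2*1/(108 + 1) + (-6*1 - 3*(-209))) = sqrt(2*1/109 + (-6 + 627)) = sqrt(2*1*(1/109) + 621) = sqrt(2/109 + 621) = sqrt(67691/109) = sqrt(7378319)/109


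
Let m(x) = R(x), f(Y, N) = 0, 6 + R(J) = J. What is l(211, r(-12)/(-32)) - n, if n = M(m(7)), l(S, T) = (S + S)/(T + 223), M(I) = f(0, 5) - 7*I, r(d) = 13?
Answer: 63365/7123 ≈ 8.8958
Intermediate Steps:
R(J) = -6 + J
m(x) = -6 + x
M(I) = -7*I (M(I) = 0 - 7*I = -7*I)
l(S, T) = 2*S/(223 + T) (l(S, T) = (2*S)/(223 + T) = 2*S/(223 + T))
n = -7 (n = -7*(-6 + 7) = -7*1 = -7)
l(211, r(-12)/(-32)) - n = 2*211/(223 + 13/(-32)) - 1*(-7) = 2*211/(223 + 13*(-1/32)) + 7 = 2*211/(223 - 13/32) + 7 = 2*211/(7123/32) + 7 = 2*211*(32/7123) + 7 = 13504/7123 + 7 = 63365/7123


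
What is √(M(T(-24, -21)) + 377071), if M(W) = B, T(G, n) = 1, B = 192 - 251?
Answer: 2*√94253 ≈ 614.01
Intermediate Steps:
B = -59
M(W) = -59
√(M(T(-24, -21)) + 377071) = √(-59 + 377071) = √377012 = 2*√94253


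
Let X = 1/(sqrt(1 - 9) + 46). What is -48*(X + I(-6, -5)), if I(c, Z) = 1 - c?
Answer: -59656/177 + 8*I*sqrt(2)/177 ≈ -337.04 + 0.063919*I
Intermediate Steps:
X = 1/(46 + 2*I*sqrt(2)) (X = 1/(sqrt(-8) + 46) = 1/(2*I*sqrt(2) + 46) = 1/(46 + 2*I*sqrt(2)) ≈ 0.021657 - 0.0013317*I)
-48*(X + I(-6, -5)) = -48*((23/1062 - I*sqrt(2)/1062) + (1 - 1*(-6))) = -48*((23/1062 - I*sqrt(2)/1062) + (1 + 6)) = -48*((23/1062 - I*sqrt(2)/1062) + 7) = -48*(7457/1062 - I*sqrt(2)/1062) = -59656/177 + 8*I*sqrt(2)/177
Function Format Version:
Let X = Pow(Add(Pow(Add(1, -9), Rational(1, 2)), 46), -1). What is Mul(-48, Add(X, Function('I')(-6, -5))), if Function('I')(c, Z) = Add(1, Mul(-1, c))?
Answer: Add(Rational(-59656, 177), Mul(Rational(8, 177), I, Pow(2, Rational(1, 2)))) ≈ Add(-337.04, Mul(0.063919, I))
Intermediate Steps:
X = Pow(Add(46, Mul(2, I, Pow(2, Rational(1, 2)))), -1) (X = Pow(Add(Pow(-8, Rational(1, 2)), 46), -1) = Pow(Add(Mul(2, I, Pow(2, Rational(1, 2))), 46), -1) = Pow(Add(46, Mul(2, I, Pow(2, Rational(1, 2)))), -1) ≈ Add(0.021657, Mul(-0.0013317, I)))
Mul(-48, Add(X, Function('I')(-6, -5))) = Mul(-48, Add(Add(Rational(23, 1062), Mul(Rational(-1, 1062), I, Pow(2, Rational(1, 2)))), Add(1, Mul(-1, -6)))) = Mul(-48, Add(Add(Rational(23, 1062), Mul(Rational(-1, 1062), I, Pow(2, Rational(1, 2)))), Add(1, 6))) = Mul(-48, Add(Add(Rational(23, 1062), Mul(Rational(-1, 1062), I, Pow(2, Rational(1, 2)))), 7)) = Mul(-48, Add(Rational(7457, 1062), Mul(Rational(-1, 1062), I, Pow(2, Rational(1, 2))))) = Add(Rational(-59656, 177), Mul(Rational(8, 177), I, Pow(2, Rational(1, 2))))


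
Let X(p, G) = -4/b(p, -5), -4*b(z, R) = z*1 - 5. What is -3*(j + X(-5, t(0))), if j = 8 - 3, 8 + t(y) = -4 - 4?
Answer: -51/5 ≈ -10.200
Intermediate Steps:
b(z, R) = 5/4 - z/4 (b(z, R) = -(z*1 - 5)/4 = -(z - 5)/4 = -(-5 + z)/4 = 5/4 - z/4)
t(y) = -16 (t(y) = -8 + (-4 - 4) = -8 - 8 = -16)
X(p, G) = -4/(5/4 - p/4)
j = 5
-3*(j + X(-5, t(0))) = -3*(5 + 16/(-5 - 5)) = -3*(5 + 16/(-10)) = -3*(5 + 16*(-1/10)) = -3*(5 - 8/5) = -3*17/5 = -51/5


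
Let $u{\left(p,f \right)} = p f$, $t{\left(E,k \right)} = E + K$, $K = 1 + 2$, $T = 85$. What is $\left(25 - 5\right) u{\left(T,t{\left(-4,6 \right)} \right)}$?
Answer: $-1700$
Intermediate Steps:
$K = 3$
$t{\left(E,k \right)} = 3 + E$ ($t{\left(E,k \right)} = E + 3 = 3 + E$)
$u{\left(p,f \right)} = f p$
$\left(25 - 5\right) u{\left(T,t{\left(-4,6 \right)} \right)} = \left(25 - 5\right) \left(3 - 4\right) 85 = \left(25 - 5\right) \left(\left(-1\right) 85\right) = 20 \left(-85\right) = -1700$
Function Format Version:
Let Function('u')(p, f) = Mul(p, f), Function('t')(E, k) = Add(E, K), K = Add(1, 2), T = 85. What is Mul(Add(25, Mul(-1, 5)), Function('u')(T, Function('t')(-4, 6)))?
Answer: -1700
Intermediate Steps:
K = 3
Function('t')(E, k) = Add(3, E) (Function('t')(E, k) = Add(E, 3) = Add(3, E))
Function('u')(p, f) = Mul(f, p)
Mul(Add(25, Mul(-1, 5)), Function('u')(T, Function('t')(-4, 6))) = Mul(Add(25, Mul(-1, 5)), Mul(Add(3, -4), 85)) = Mul(Add(25, -5), Mul(-1, 85)) = Mul(20, -85) = -1700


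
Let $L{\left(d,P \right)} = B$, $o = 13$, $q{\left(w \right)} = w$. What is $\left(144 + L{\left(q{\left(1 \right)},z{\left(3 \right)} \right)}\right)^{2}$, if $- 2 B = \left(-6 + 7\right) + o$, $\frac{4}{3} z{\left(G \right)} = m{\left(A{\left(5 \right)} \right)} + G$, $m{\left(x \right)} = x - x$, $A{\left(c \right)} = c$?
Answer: $18769$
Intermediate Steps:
$m{\left(x \right)} = 0$
$z{\left(G \right)} = \frac{3 G}{4}$ ($z{\left(G \right)} = \frac{3 \left(0 + G\right)}{4} = \frac{3 G}{4}$)
$B = -7$ ($B = - \frac{\left(-6 + 7\right) + 13}{2} = - \frac{1 + 13}{2} = \left(- \frac{1}{2}\right) 14 = -7$)
$L{\left(d,P \right)} = -7$
$\left(144 + L{\left(q{\left(1 \right)},z{\left(3 \right)} \right)}\right)^{2} = \left(144 - 7\right)^{2} = 137^{2} = 18769$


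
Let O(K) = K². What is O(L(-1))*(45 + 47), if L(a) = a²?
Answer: 92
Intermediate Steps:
O(L(-1))*(45 + 47) = ((-1)²)²*(45 + 47) = 1²*92 = 1*92 = 92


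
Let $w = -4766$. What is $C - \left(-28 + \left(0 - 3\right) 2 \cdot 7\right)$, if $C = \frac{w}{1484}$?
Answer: $\frac{49557}{742} \approx 66.788$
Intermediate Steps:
$C = - \frac{2383}{742}$ ($C = - \frac{4766}{1484} = \left(-4766\right) \frac{1}{1484} = - \frac{2383}{742} \approx -3.2116$)
$C - \left(-28 + \left(0 - 3\right) 2 \cdot 7\right) = - \frac{2383}{742} - \left(-28 + \left(0 - 3\right) 2 \cdot 7\right) = - \frac{2383}{742} - \left(-28 + \left(-3\right) 2 \cdot 7\right) = - \frac{2383}{742} - \left(-28 - 42\right) = - \frac{2383}{742} - -70 = - \frac{2383}{742} + 70 = \frac{49557}{742}$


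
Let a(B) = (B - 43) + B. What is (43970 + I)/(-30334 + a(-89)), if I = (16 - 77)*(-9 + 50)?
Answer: -13823/10185 ≈ -1.3572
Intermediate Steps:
a(B) = -43 + 2*B (a(B) = (-43 + B) + B = -43 + 2*B)
I = -2501 (I = -61*41 = -2501)
(43970 + I)/(-30334 + a(-89)) = (43970 - 2501)/(-30334 + (-43 + 2*(-89))) = 41469/(-30334 + (-43 - 178)) = 41469/(-30334 - 221) = 41469/(-30555) = 41469*(-1/30555) = -13823/10185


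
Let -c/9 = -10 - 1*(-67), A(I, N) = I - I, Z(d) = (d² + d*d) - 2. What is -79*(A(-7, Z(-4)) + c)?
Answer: 40527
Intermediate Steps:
Z(d) = -2 + 2*d² (Z(d) = (d² + d²) - 2 = 2*d² - 2 = -2 + 2*d²)
A(I, N) = 0
c = -513 (c = -9*(-10 - 1*(-67)) = -9*(-10 + 67) = -9*57 = -513)
-79*(A(-7, Z(-4)) + c) = -79*(0 - 513) = -79*(-513) = 40527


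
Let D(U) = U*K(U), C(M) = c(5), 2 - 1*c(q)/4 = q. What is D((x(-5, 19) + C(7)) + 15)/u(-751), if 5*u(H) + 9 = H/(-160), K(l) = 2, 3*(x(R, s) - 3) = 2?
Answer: -32000/2067 ≈ -15.481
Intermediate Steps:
c(q) = 8 - 4*q
C(M) = -12 (C(M) = 8 - 4*5 = 8 - 20 = -12)
x(R, s) = 11/3 (x(R, s) = 3 + (⅓)*2 = 3 + ⅔ = 11/3)
D(U) = 2*U (D(U) = U*2 = 2*U)
u(H) = -9/5 - H/800 (u(H) = -9/5 + (H/(-160))/5 = -9/5 + (H*(-1/160))/5 = -9/5 + (-H/160)/5 = -9/5 - H/800)
D((x(-5, 19) + C(7)) + 15)/u(-751) = (2*((11/3 - 12) + 15))/(-9/5 - 1/800*(-751)) = (2*(-25/3 + 15))/(-9/5 + 751/800) = (2*(20/3))/(-689/800) = (40/3)*(-800/689) = -32000/2067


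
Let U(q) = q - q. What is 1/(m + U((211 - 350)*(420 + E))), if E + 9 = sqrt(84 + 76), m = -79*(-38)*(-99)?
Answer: -1/297198 ≈ -3.3648e-6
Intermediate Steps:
m = -297198 (m = 3002*(-99) = -297198)
E = -9 + 4*sqrt(10) (E = -9 + sqrt(84 + 76) = -9 + sqrt(160) = -9 + 4*sqrt(10) ≈ 3.6491)
U(q) = 0
1/(m + U((211 - 350)*(420 + E))) = 1/(-297198 + 0) = 1/(-297198) = -1/297198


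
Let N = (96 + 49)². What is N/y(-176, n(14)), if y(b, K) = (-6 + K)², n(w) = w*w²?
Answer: 21025/7496644 ≈ 0.0028046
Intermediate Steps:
n(w) = w³
N = 21025 (N = 145² = 21025)
N/y(-176, n(14)) = 21025/((-6 + 14³)²) = 21025/((-6 + 2744)²) = 21025/(2738²) = 21025/7496644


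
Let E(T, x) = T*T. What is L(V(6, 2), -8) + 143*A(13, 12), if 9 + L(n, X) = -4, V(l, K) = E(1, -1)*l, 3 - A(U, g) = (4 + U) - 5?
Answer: -1300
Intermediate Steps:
A(U, g) = 4 - U (A(U, g) = 3 - ((4 + U) - 5) = 3 - (-1 + U) = 3 + (1 - U) = 4 - U)
E(T, x) = T**2
V(l, K) = l (V(l, K) = 1**2*l = 1*l = l)
L(n, X) = -13 (L(n, X) = -9 - 4 = -13)
L(V(6, 2), -8) + 143*A(13, 12) = -13 + 143*(4 - 1*13) = -13 + 143*(4 - 13) = -13 + 143*(-9) = -13 - 1287 = -1300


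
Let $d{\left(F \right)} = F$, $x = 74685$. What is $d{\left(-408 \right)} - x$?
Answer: $-75093$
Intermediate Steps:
$d{\left(-408 \right)} - x = -408 - 74685 = -75093$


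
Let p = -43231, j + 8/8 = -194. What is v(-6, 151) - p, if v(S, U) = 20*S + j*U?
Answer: 13666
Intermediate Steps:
j = -195 (j = -1 - 194 = -195)
v(S, U) = -195*U + 20*S (v(S, U) = 20*S - 195*U = -195*U + 20*S)
v(-6, 151) - p = (-195*151 + 20*(-6)) - 1*(-43231) = (-29445 - 120) + 43231 = -29565 + 43231 = 13666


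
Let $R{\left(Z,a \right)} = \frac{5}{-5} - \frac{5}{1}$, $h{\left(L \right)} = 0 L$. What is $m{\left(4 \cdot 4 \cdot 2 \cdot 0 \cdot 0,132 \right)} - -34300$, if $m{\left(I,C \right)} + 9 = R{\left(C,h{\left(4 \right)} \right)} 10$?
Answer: $34231$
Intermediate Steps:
$h{\left(L \right)} = 0$
$R{\left(Z,a \right)} = -6$ ($R{\left(Z,a \right)} = 5 \left(- \frac{1}{5}\right) - 5 = -1 - 5 = -6$)
$m{\left(I,C \right)} = -69$ ($m{\left(I,C \right)} = -9 - 60 = -69$)
$m{\left(4 \cdot 4 \cdot 2 \cdot 0 \cdot 0,132 \right)} - -34300 = -69 - -34300 = -69 + 34300 = 34231$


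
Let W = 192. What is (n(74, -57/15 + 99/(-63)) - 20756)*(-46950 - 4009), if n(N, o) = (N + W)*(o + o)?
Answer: 6016627212/5 ≈ 1.2033e+9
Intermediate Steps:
n(N, o) = 2*o*(192 + N) (n(N, o) = (N + 192)*(o + o) = (192 + N)*(2*o) = 2*o*(192 + N))
(n(74, -57/15 + 99/(-63)) - 20756)*(-46950 - 4009) = (2*(-57/15 + 99/(-63))*(192 + 74) - 20756)*(-46950 - 4009) = (2*(-57*1/15 + 99*(-1/63))*266 - 20756)*(-50959) = (2*(-19/5 - 11/7)*266 - 20756)*(-50959) = (2*(-188/35)*266 - 20756)*(-50959) = (-14288/5 - 20756)*(-50959) = -118068/5*(-50959) = 6016627212/5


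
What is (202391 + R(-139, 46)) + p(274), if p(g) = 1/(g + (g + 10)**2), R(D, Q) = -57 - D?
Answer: 16386139891/80930 ≈ 2.0247e+5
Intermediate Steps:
p(g) = 1/(g + (10 + g)**2)
(202391 + R(-139, 46)) + p(274) = (202391 + (-57 - 1*(-139))) + 1/(274 + (10 + 274)**2) = (202391 + (-57 + 139)) + 1/(274 + 284**2) = (202391 + 82) + 1/(274 + 80656) = 202473 + 1/80930 = 16386139891/80930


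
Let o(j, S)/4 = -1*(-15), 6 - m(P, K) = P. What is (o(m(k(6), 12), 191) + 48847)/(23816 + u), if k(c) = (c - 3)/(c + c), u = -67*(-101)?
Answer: 48907/30583 ≈ 1.5992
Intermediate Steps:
u = 6767
k(c) = (-3 + c)/(2*c) (k(c) = (-3 + c)/((2*c)) = (-3 + c)*(1/(2*c)) = (-3 + c)/(2*c))
m(P, K) = 6 - P
o(j, S) = 60 (o(j, S) = 4*(-1*(-15)) = 4*15 = 60)
(o(m(k(6), 12), 191) + 48847)/(23816 + u) = (60 + 48847)/(23816 + 6767) = 48907/30583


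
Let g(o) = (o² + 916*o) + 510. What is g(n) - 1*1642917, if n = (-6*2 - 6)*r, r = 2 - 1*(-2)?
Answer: -1703175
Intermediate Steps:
r = 4 (r = 2 + 2 = 4)
n = -72 (n = (-6*2 - 6)*4 = (-12 - 6)*4 = -18*4 = -72)
g(o) = 510 + o² + 916*o
g(n) - 1*1642917 = (510 + (-72)² + 916*(-72)) - 1*1642917 = (510 + 5184 - 65952) - 1642917 = -60258 - 1642917 = -1703175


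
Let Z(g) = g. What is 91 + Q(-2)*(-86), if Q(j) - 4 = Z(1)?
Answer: -339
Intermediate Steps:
Q(j) = 5 (Q(j) = 4 + 1 = 5)
91 + Q(-2)*(-86) = 91 + 5*(-86) = 91 - 430 = -339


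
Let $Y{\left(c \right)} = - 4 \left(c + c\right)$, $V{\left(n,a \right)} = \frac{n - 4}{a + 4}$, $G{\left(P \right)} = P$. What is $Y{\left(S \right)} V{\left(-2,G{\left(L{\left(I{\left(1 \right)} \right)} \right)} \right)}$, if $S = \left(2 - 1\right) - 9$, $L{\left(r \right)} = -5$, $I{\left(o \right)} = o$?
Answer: $384$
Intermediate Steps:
$V{\left(n,a \right)} = \frac{-4 + n}{4 + a}$
$S = -8$ ($S = \left(2 - 1\right) - 9 = 1 - 9 = -8$)
$Y{\left(c \right)} = - 8 c$ ($Y{\left(c \right)} = - 4 \cdot 2 c = - 8 c$)
$Y{\left(S \right)} V{\left(-2,G{\left(L{\left(I{\left(1 \right)} \right)} \right)} \right)} = \left(-8\right) \left(-8\right) \frac{-4 - 2}{4 - 5} = 64 \frac{1}{-1} \left(-6\right) = 64 \left(\left(-1\right) \left(-6\right)\right) = 64 \cdot 6 = 384$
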